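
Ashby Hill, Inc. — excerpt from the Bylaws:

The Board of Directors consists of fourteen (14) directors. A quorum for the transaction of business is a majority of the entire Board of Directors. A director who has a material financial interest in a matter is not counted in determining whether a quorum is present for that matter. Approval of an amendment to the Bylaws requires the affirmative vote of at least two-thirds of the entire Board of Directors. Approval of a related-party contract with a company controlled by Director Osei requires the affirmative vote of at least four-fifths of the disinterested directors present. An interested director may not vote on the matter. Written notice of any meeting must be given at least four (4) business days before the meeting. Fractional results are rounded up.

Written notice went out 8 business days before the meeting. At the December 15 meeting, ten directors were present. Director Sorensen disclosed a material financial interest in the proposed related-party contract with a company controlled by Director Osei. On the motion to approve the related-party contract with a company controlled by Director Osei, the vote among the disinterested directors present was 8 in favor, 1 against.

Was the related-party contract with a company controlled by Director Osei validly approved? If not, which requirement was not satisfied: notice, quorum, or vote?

Valid — all requirements satisfied.

Notice: 8 business days given; 4 required (8 ≥ 4). Satisfied.
Quorum: 10 present, but the 1 interested director does not count, leaving 9. Quorum is 8. Satisfied.
Vote: the related-party contract with a company controlled by Director Osei requires four-fifths of the disinterested directors present (10 − 1 = 9). 4/5 of 9 = 7.20, rounded up to 8, so 8 affirmative votes are needed; 8 voted in favor. Satisfied.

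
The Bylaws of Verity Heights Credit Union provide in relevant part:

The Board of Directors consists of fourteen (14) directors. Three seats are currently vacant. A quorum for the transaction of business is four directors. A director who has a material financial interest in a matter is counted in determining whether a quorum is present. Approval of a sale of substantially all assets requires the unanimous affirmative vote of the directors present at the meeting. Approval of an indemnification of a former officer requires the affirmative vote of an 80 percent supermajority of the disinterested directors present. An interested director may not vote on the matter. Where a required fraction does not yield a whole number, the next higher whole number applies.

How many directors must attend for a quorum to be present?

The quorum is fixed at 4.

4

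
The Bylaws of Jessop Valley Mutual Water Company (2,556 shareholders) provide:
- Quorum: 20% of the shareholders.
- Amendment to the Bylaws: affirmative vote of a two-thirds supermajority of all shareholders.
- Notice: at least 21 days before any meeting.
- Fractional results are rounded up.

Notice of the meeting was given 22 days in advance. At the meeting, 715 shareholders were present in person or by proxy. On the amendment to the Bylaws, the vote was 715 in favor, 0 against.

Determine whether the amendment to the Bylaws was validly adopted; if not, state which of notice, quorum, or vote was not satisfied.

Invalid — vote requirement not satisfied.

Notice: 22 days given; 21 required. Satisfied.
Quorum: 20% of 2,556 = 511.20, rounded up to 512; 715 present. Satisfied.
Vote: requires two-thirds of all shareholders (2,556); 2/3 of 2556 = 1704, so 1,704 needed; 715 in favor. Not satisfied.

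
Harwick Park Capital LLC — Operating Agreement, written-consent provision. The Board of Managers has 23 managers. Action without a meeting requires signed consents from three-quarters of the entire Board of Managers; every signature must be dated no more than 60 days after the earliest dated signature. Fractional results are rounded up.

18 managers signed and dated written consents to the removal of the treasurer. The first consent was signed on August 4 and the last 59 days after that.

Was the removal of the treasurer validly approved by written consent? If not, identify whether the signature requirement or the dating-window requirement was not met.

Effective — both the signature and dating-window requirements are satisfied.

Signatures required: three-quarters of 23 — 3/4 of 23 = 17.25, rounded up to 18, so 18 needed; 18 signed. Sufficient.
Dating window: the latest signature is 59 days after the earliest; the limit is 60 days. Within the window.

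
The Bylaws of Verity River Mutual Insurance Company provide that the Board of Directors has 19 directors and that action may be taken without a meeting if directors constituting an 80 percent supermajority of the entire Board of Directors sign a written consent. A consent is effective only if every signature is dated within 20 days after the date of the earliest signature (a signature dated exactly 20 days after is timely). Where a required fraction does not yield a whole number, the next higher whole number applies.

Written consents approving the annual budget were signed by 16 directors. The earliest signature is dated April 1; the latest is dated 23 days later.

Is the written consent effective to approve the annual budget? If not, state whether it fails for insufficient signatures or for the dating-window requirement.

Signatures required: an 80 percent supermajority of 19 — 4/5 of 19 = 15.20, rounded up to 16, so 16 needed; 16 signed. Sufficient.
Dating window: the latest signature is 23 days after the earliest; the limit is 20 days. Outside the window.

Not effective — dating-window requirement not satisfied.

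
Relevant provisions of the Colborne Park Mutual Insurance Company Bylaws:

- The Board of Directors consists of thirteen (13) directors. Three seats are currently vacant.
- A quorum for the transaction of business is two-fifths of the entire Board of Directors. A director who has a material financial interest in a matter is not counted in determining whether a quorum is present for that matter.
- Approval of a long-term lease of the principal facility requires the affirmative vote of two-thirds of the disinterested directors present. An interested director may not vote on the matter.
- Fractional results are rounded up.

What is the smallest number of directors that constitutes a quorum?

2/5 of 13 = 5.20, rounded up to 6.

6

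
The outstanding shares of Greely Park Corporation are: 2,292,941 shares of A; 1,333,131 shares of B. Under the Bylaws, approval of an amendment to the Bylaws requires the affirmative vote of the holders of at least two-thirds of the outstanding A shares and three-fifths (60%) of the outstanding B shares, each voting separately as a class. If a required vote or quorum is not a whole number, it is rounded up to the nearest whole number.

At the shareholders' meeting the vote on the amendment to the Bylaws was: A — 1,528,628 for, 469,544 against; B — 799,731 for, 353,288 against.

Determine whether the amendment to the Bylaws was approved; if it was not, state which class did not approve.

A: 2/3 of 2292941 = 1528627.33, rounded up to 1528628; 1,528,628 required, 1,528,628 in favor — approved.
B: 3/5 of 1333131 = 799878.60, rounded up to 799879; 799,879 required, 799,731 in favor — not approved.

Not approved — the B shares did not give the required vote.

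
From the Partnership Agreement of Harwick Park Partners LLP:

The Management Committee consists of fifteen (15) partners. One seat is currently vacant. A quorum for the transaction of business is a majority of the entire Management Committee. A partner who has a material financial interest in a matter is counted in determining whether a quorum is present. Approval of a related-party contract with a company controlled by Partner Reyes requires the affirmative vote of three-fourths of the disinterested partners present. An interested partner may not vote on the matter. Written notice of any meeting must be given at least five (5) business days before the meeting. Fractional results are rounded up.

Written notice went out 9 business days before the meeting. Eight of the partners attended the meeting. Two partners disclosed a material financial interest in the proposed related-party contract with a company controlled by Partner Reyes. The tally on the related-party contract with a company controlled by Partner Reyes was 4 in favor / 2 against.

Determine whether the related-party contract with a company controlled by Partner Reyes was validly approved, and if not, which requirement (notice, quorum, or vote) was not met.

Notice: 9 business days given; 5 required (9 ≥ 5). Satisfied.
Quorum: 8 present (interested partners count toward quorum); quorum is 8. Satisfied.
Vote: the related-party contract with a company controlled by Partner Reyes requires three-fourths of the disinterested partners present (8 − 2 = 6). 3/4 of 6 = 4.50, rounded up to 5, so 5 affirmative votes are needed; 4 voted in favor. Not satisfied.

Invalid — vote requirement not satisfied.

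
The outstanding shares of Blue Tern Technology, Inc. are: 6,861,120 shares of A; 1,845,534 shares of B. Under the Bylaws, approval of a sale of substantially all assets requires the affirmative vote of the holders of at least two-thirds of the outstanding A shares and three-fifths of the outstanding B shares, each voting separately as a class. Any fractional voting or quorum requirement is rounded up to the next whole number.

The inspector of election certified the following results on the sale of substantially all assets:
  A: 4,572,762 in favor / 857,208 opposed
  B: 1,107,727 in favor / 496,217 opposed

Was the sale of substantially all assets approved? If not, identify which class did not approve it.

A: 2/3 of 6861120 = 4574080; 4,574,080 required, 4,572,762 in favor — not approved.
B: 3/5 of 1845534 = 1107320.40, rounded up to 1107321; 1,107,321 required, 1,107,727 in favor — approved.

Not approved — the A shares did not give the required vote.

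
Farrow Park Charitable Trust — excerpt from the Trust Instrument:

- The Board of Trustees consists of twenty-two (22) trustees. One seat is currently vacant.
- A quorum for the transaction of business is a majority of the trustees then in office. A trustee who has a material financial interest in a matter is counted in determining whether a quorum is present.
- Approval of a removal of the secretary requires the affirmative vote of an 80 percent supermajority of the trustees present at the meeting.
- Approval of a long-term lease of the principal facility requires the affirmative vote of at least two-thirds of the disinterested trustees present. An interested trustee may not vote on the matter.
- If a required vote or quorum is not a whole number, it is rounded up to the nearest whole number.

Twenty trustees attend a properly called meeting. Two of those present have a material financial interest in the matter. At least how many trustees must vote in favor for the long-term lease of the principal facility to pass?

12

The long-term lease of the principal facility requires two-thirds of the disinterested trustees present (20 − 2 = 18).
2/3 of 18 = 12.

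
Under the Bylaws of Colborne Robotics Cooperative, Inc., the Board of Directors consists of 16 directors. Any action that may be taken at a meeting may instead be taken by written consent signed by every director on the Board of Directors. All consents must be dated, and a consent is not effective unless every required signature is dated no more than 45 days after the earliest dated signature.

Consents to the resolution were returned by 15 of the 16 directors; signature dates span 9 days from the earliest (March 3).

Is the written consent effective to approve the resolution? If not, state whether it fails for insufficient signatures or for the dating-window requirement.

Not effective — insufficient signatures.

Signatures required: the unanimous vote of 16 — unanimous means all 16, so 16 needed; 15 signed. Insufficient.
Dating window: the latest signature is 9 days after the earliest; the limit is 45 days. Within the window.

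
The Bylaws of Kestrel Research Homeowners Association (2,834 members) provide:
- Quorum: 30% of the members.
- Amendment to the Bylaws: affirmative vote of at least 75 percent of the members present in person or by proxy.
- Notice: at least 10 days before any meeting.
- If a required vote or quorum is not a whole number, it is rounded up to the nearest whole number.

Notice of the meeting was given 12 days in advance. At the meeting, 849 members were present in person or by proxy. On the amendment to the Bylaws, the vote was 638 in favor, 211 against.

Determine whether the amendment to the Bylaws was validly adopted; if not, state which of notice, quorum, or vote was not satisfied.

Notice: 12 days given; 10 required. Satisfied.
Quorum: 30% of 2,834 = 850.20, rounded up to 851; 849 present. Not satisfied.
Vote: requires three-fourths of those present (849); 3/4 of 849 = 636.75, rounded up to 637, so 637 needed; 638 in favor. Satisfied.

Invalid — quorum requirement not satisfied.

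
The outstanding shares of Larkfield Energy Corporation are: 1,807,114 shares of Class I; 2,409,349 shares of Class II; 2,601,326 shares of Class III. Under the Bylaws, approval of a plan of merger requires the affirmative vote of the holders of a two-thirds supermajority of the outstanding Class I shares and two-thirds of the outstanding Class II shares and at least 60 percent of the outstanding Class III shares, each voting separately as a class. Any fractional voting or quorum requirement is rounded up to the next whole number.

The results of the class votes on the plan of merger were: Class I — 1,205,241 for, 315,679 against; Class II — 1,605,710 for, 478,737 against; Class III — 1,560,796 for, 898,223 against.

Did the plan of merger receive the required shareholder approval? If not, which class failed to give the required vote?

Class I: 2/3 of 1807114 = 1204742.67, rounded up to 1204743; 1,204,743 required, 1,205,241 in favor — approved.
Class II: 2/3 of 2409349 = 1606232.67, rounded up to 1606233; 1,606,233 required, 1,605,710 in favor — not approved.
Class III: 3/5 of 2601326 = 1560795.60, rounded up to 1560796; 1,560,796 required, 1,560,796 in favor — approved.

Not approved — the Class II shares did not give the required vote.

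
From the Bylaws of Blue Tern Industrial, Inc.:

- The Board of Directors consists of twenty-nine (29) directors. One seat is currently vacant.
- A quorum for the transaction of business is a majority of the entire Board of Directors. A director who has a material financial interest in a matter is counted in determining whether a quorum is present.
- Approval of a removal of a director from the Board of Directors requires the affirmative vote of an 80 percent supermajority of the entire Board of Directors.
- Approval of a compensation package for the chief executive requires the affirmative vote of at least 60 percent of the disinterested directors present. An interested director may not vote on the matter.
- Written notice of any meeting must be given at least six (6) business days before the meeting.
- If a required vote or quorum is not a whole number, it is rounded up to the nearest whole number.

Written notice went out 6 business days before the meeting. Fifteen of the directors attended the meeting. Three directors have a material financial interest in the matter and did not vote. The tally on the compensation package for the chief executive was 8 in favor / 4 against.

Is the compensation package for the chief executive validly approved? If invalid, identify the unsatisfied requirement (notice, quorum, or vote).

Valid — all requirements satisfied.

Notice: 6 business days given; 6 required (6 ≥ 6). Satisfied.
Quorum: 15 present (interested directors count toward quorum); quorum is 15. Satisfied.
Vote: the compensation package for the chief executive requires three-fifths of the disinterested directors present (15 − 3 = 12). 3/5 of 12 = 7.20, rounded up to 8, so 8 affirmative votes are needed; 8 voted in favor. Satisfied.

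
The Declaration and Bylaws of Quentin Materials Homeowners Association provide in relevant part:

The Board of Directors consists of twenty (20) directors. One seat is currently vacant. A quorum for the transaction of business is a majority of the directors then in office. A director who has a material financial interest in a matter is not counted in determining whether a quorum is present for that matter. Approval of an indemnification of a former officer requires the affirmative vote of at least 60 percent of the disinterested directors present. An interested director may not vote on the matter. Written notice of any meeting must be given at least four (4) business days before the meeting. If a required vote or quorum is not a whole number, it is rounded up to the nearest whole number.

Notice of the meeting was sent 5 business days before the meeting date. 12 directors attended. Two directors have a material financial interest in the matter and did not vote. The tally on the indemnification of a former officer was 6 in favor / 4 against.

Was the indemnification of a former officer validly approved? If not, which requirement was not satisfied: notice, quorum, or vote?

Notice: 5 business days given; 4 required (5 ≥ 4). Satisfied.
Quorum: 12 present, but the 2 interested directors do not count, leaving 10. Quorum is 10. Satisfied.
Vote: the indemnification of a former officer requires three-fifths of the disinterested directors present (12 − 2 = 10). 3/5 of 10 = 6, so 6 affirmative votes are needed; 6 voted in favor. Satisfied.

Valid — all requirements satisfied.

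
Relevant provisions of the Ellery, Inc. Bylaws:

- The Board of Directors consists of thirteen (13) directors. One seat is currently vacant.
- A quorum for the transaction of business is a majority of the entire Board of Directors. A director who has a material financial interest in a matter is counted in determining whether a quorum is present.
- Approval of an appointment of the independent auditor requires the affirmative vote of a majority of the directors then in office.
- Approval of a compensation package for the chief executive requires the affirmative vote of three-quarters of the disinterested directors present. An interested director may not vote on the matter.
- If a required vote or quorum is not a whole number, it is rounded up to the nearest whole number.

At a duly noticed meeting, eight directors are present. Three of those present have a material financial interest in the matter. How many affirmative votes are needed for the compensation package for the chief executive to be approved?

4

The compensation package for the chief executive requires three-fourths of the disinterested directors present (8 − 3 = 5).
3/4 of 5 = 3.75, rounded up to 4.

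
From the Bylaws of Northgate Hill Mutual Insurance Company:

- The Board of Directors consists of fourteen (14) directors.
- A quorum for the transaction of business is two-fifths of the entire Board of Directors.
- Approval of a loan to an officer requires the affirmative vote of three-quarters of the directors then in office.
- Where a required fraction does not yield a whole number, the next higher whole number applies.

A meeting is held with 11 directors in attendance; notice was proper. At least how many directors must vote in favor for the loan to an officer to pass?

The loan to an officer requires three-fourths of the directors then in office (14).
3/4 of 14 = 10.50, rounded up to 11.

11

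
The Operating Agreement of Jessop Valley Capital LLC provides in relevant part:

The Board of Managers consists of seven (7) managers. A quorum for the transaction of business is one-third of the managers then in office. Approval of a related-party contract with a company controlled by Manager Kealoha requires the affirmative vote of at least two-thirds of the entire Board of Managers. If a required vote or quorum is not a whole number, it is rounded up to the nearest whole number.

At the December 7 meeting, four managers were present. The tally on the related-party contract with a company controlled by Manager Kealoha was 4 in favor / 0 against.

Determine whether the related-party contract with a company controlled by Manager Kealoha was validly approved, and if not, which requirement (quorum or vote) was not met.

Quorum: 4 present; quorum is 3. Satisfied.
Vote: the related-party contract with a company controlled by Manager Kealoha requires two-thirds of the entire Board of Managers (7). 2/3 of 7 = 4.67, rounded up to 5, so 5 affirmative votes are needed; 4 voted in favor. Not satisfied.

Invalid — vote requirement not satisfied.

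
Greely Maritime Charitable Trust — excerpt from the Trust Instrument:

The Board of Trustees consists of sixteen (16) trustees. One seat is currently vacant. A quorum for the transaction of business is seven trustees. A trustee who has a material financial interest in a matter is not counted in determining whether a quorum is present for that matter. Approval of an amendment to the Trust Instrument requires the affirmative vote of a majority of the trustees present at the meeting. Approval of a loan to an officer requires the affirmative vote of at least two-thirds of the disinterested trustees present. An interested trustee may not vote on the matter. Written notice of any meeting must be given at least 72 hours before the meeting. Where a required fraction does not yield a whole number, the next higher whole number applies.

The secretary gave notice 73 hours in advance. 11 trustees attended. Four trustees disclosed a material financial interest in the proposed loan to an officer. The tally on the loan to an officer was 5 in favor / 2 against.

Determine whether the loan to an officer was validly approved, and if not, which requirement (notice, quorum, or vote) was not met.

Notice: 73 hours given; 72 required (73 ≥ 72). Satisfied.
Quorum: 11 present, but the 4 interested trustees do not count, leaving 7. Quorum is 7. Satisfied.
Vote: the loan to an officer requires two-thirds of the disinterested trustees present (11 − 4 = 7). 2/3 of 7 = 4.67, rounded up to 5, so 5 affirmative votes are needed; 5 voted in favor. Satisfied.

Valid — all requirements satisfied.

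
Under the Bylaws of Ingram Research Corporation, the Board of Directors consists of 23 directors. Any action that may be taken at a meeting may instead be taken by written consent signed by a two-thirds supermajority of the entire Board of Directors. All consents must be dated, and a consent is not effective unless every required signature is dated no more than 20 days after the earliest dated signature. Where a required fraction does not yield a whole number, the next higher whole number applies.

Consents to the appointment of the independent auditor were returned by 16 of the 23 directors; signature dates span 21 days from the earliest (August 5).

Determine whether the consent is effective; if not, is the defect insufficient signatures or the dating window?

Not effective — dating-window requirement not satisfied.

Signatures required: a two-thirds supermajority of 23 — 2/3 of 23 = 15.33, rounded up to 16, so 16 needed; 16 signed. Sufficient.
Dating window: the latest signature is 21 days after the earliest; the limit is 20 days. Outside the window.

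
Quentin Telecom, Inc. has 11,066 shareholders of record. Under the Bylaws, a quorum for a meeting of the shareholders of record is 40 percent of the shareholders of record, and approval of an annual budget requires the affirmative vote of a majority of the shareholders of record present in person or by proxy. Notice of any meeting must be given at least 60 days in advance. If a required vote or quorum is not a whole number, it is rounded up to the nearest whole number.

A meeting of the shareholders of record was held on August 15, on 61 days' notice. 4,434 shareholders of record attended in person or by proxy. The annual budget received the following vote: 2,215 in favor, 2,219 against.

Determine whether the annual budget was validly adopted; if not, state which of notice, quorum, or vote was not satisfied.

Notice: 61 days given; 60 required. Satisfied.
Quorum: 40% of 11,066 = 4,426.40, rounded up to 4,427; 4,434 present. Satisfied.
Vote: requires a majority of those present (4,434); a majority of 4434 is 2218, so 2,218 needed; 2,215 in favor. Not satisfied.

Invalid — vote requirement not satisfied.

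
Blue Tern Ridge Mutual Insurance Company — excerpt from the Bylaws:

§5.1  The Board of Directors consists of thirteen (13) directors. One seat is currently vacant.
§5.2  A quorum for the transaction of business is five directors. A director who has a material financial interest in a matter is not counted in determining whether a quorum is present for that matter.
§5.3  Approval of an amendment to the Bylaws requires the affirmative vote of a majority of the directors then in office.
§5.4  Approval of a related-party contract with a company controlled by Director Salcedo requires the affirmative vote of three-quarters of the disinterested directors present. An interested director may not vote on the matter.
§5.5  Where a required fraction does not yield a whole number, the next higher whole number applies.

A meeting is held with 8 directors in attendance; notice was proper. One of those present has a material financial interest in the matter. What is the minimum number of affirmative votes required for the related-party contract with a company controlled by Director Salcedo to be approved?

The related-party contract with a company controlled by Director Salcedo requires three-fourths of the disinterested directors present (8 − 1 = 7).
3/4 of 7 = 5.25, rounded up to 6.

6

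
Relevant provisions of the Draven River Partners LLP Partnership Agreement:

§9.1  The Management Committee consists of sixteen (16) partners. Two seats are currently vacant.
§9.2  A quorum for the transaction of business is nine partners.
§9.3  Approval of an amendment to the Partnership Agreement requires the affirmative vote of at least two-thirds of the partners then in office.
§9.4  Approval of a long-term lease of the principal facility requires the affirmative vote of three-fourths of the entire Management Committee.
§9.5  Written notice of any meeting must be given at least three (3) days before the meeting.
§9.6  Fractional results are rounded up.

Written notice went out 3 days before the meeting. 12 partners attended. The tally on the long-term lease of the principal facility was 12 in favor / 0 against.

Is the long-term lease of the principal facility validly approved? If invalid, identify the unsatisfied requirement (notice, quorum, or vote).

Notice: 3 days given; 3 required (3 ≥ 3). Satisfied.
Quorum: 12 present; quorum is 9. Satisfied.
Vote: the long-term lease of the principal facility requires three-fourths of the entire Management Committee (16). 3/4 of 16 = 12, so 12 affirmative votes are needed; 12 voted in favor. Satisfied.

Valid — all requirements satisfied.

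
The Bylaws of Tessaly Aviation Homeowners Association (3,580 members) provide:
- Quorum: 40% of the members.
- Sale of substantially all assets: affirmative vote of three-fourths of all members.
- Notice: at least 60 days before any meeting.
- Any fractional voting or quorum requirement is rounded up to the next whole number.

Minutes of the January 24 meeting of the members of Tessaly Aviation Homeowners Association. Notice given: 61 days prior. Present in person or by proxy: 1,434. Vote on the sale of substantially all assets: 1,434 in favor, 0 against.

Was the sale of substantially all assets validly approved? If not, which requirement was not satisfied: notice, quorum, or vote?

Invalid — vote requirement not satisfied.

Notice: 61 days given; 60 required. Satisfied.
Quorum: 40% of 3,580 = 1,432; 1,434 present. Satisfied.
Vote: requires three-fourths of all members (3,580); 3/4 of 3580 = 2685, so 2,685 needed; 1,434 in favor. Not satisfied.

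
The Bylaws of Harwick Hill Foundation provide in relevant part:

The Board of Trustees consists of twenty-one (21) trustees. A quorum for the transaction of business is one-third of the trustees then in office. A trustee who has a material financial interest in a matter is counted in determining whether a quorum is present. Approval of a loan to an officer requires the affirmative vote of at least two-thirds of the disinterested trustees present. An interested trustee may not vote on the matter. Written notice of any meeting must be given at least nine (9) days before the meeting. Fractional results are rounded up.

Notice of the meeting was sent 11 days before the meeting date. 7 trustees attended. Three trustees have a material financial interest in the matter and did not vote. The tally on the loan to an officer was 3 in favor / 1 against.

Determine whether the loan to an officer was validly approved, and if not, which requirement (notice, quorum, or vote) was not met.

Notice: 11 days given; 9 required (11 ≥ 9). Satisfied.
Quorum: 7 present (interested trustees count toward quorum); quorum is 7. Satisfied.
Vote: the loan to an officer requires two-thirds of the disinterested trustees present (7 − 3 = 4). 2/3 of 4 = 2.67, rounded up to 3, so 3 affirmative votes are needed; 3 voted in favor. Satisfied.

Valid — all requirements satisfied.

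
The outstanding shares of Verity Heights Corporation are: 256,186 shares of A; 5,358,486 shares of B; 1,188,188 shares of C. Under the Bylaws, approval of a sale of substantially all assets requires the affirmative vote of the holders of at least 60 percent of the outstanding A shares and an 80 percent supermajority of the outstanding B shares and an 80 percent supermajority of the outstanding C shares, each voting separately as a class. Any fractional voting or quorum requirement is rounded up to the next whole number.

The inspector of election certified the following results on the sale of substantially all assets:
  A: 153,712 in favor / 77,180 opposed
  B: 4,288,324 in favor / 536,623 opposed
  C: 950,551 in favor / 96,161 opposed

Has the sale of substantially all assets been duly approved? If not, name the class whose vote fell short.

A: 3/5 of 256186 = 153711.60, rounded up to 153712; 153,712 required, 153,712 in favor — approved.
B: 4/5 of 5358486 = 4286788.80, rounded up to 4286789; 4,286,789 required, 4,288,324 in favor — approved.
C: 4/5 of 1188188 = 950550.40, rounded up to 950551; 950,551 required, 950,551 in favor — approved.

Approved — every class gave the required vote.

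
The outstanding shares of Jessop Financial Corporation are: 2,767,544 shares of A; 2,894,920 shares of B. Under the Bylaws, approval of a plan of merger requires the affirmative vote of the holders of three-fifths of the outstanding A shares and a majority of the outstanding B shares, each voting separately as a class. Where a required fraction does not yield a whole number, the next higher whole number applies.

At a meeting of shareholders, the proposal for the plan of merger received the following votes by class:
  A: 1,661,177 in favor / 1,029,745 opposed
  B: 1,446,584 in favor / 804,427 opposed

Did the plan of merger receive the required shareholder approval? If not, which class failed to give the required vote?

Not approved — the B shares did not give the required vote.

A: 3/5 of 2767544 = 1660526.40, rounded up to 1660527; 1,660,527 required, 1,661,177 in favor — approved.
B: a majority of 2894920 is 1447461; 1,447,461 required, 1,446,584 in favor — not approved.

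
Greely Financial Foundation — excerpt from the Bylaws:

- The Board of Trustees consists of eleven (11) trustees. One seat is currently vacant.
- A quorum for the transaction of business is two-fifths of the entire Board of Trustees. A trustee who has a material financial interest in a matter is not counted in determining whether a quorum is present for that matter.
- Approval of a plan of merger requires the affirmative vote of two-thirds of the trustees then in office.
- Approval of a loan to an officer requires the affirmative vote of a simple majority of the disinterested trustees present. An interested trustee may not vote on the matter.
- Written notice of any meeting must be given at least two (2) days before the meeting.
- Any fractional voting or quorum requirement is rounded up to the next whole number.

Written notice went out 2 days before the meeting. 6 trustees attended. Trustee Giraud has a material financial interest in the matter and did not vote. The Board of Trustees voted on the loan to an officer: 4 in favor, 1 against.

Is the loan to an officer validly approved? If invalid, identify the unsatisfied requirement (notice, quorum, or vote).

Notice: 2 days given; 2 required (2 ≥ 2). Satisfied.
Quorum: 6 present, but the 1 interested trustee does not count, leaving 5. Quorum is 5. Satisfied.
Vote: the loan to an officer requires a majority of the disinterested trustees present (6 − 1 = 5). A majority of 5 is 3, so 3 affirmative votes are needed; 4 voted in favor. Satisfied.

Valid — all requirements satisfied.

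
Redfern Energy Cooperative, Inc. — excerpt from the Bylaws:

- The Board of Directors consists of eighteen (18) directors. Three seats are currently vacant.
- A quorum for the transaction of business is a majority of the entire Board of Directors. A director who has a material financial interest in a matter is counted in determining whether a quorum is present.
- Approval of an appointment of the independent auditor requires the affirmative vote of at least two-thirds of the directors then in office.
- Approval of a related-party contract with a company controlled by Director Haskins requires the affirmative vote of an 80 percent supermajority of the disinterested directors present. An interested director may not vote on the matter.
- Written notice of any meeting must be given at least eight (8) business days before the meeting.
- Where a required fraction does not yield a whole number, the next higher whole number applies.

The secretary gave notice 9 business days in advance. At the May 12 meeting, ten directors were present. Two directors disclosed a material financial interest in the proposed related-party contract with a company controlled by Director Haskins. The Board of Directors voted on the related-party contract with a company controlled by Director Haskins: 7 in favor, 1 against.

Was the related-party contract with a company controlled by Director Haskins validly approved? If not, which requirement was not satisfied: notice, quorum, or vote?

Notice: 9 business days given; 8 required (9 ≥ 8). Satisfied.
Quorum: 10 present (interested directors count toward quorum); quorum is 10. Satisfied.
Vote: the related-party contract with a company controlled by Director Haskins requires four-fifths of the disinterested directors present (10 − 2 = 8). 4/5 of 8 = 6.40, rounded up to 7, so 7 affirmative votes are needed; 7 voted in favor. Satisfied.

Valid — all requirements satisfied.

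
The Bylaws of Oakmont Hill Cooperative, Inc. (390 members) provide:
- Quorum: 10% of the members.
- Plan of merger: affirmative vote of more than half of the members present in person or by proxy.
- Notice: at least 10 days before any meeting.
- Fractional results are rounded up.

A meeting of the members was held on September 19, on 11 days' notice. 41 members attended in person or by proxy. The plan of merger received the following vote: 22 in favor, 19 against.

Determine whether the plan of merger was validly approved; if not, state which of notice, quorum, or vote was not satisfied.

Valid — all requirements satisfied.

Notice: 11 days given; 10 required. Satisfied.
Quorum: 10% of 390 = 39; 41 present. Satisfied.
Vote: requires a majority of those present (41); a majority of 41 is 21, so 21 needed; 22 in favor. Satisfied.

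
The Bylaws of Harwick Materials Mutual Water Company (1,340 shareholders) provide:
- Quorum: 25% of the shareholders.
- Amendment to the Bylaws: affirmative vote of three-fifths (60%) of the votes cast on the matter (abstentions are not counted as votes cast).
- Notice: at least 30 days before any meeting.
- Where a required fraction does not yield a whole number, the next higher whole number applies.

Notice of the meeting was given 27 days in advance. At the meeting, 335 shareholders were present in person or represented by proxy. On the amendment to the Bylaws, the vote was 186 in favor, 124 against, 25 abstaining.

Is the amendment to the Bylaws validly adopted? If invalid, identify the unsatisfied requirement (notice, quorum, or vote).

Notice: 27 days given; 30 required. Not satisfied.
Quorum: 25% of 1,340 = 335; 335 present. Satisfied.
Vote: requires three-fifths of the votes cast (335 − 25 abstaining = 310); 3/5 of 310 = 186, so 186 needed; 186 in favor. Satisfied.

Invalid — notice requirement not satisfied.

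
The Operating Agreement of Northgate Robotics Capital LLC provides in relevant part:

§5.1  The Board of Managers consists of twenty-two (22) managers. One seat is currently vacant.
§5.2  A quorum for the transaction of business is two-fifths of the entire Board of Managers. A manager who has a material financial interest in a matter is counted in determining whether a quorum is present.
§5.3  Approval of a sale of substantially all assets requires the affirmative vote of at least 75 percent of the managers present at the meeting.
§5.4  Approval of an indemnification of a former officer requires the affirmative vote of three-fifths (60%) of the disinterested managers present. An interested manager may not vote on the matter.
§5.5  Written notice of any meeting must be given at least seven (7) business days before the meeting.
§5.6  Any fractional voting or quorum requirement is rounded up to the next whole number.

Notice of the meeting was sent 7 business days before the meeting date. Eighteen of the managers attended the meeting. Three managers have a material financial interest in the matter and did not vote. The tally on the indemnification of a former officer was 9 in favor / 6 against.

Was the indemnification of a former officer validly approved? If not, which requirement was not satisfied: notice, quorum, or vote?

Valid — all requirements satisfied.

Notice: 7 business days given; 7 required (7 ≥ 7). Satisfied.
Quorum: 18 present (interested managers count toward quorum); quorum is 9. Satisfied.
Vote: the indemnification of a former officer requires three-fifths of the disinterested managers present (18 − 3 = 15). 3/5 of 15 = 9, so 9 affirmative votes are needed; 9 voted in favor. Satisfied.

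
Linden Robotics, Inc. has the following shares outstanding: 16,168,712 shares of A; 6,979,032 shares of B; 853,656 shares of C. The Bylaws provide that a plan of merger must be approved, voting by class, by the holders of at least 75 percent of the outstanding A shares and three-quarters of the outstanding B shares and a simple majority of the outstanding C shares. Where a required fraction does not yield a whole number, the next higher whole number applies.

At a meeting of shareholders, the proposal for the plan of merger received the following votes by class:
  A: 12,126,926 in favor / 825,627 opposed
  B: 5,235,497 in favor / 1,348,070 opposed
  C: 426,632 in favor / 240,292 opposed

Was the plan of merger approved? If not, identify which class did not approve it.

Not approved — the C shares did not give the required vote.

A: 3/4 of 16168712 = 12126534; 12,126,534 required, 12,126,926 in favor — approved.
B: 3/4 of 6979032 = 5234274; 5,234,274 required, 5,235,497 in favor — approved.
C: a majority of 853656 is 426829; 426,829 required, 426,632 in favor — not approved.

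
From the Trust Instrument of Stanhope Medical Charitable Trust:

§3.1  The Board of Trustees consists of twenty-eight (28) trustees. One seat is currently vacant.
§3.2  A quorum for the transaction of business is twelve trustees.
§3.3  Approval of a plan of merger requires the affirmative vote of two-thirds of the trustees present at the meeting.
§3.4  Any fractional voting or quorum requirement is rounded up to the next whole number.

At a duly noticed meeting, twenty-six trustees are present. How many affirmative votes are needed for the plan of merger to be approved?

The plan of merger requires two-thirds of the trustees present (26).
2/3 of 26 = 17.33, rounded up to 18.

18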